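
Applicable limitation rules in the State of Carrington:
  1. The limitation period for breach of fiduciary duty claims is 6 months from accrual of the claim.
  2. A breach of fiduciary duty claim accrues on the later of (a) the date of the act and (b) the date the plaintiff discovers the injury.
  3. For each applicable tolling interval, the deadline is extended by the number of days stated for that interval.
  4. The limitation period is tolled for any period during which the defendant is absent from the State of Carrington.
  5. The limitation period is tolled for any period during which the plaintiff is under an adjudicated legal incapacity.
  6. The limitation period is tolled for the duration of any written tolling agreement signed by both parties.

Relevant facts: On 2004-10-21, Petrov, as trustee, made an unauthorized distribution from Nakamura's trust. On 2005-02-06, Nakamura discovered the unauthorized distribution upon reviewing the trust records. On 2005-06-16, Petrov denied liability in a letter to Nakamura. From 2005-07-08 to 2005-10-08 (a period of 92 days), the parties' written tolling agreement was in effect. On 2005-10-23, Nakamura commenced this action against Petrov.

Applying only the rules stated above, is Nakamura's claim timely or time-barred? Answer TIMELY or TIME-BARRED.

Taking the later of the act (2004-10-21) and discovery (2005-02-06), the claim accrued on 2005-02-06.
6 months from 2005-02-06 is 2005-08-06.
Because the written tolling agreement ran from 2005-07-08 to 2005-10-08, the deadline is extended by 92 days to 2005-11-06.
None of the other events listed affects the running of the period under the stated rules.
Filing on 2005-10-23 beat the 2005-11-06 deadline — the action is timely.

TIMELY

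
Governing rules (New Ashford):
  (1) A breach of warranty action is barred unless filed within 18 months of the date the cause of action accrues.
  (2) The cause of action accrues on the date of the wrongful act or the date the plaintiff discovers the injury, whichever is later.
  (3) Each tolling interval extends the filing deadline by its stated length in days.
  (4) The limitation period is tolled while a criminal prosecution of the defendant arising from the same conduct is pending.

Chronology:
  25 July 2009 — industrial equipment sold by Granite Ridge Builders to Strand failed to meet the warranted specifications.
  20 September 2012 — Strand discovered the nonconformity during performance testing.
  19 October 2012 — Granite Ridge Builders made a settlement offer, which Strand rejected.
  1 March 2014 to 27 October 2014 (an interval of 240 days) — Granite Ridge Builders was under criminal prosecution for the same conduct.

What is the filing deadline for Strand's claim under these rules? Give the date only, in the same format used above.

Because discovery on 20 September 2012 post-dates the 25 July 2009 act, accrual under the later-of rule falls on 20 September 2012.
The untolled deadline — 18 months after 20 September 2012 — is 20 March 2014.
The pending criminal prosecution from 1 March 2014 to 27 October 2014 tolled the period for 240 days, extending the deadline to 15 November 2014.
The other events in the timeline have no effect on the limitation period under the stated rules.

15 November 2014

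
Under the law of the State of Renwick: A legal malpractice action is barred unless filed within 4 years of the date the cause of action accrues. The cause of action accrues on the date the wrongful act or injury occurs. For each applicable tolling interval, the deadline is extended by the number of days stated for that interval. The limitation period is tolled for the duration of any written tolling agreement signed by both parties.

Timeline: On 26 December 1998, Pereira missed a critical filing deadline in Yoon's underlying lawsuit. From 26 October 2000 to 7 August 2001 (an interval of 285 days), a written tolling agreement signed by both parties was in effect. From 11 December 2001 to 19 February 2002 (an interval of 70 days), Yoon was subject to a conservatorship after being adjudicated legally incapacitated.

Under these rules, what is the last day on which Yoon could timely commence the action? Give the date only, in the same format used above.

The claim accrued on 26 December 1998, when the wrongful act occurred.
4 years from 26 December 1998 is 26 December 2002.
The period was tolled for 285 days by the written tolling agreement (26 October 2000 to 7 August 2001), pushing the deadline to 7 October 2003.
The plaintiff's legal incapacity from 11 December 2001 to 19 February 2002 does not toll the period, because no stated rule makes the plaintiff's incapacity a tolling event.

7 October 2003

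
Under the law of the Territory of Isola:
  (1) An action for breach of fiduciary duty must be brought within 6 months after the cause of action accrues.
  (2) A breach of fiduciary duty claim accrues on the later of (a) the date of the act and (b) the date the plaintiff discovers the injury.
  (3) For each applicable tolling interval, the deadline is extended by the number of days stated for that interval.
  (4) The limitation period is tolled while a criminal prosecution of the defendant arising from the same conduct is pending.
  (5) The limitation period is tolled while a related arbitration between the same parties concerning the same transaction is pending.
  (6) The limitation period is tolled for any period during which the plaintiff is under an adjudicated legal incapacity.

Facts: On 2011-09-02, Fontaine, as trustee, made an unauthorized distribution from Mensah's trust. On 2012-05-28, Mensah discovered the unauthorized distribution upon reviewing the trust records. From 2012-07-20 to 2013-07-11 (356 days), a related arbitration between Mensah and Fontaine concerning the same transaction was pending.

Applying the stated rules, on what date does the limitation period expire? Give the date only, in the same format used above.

2013-11-19

The claim accrued on 2012-05-28 — the later of the 2011-09-02 act and the 2012-05-28 discovery.
The untolled deadline — 6 months after 2012-05-28 — is 2012-11-28.
The pending related arbitration from 2012-07-20 to 2013-07-11 tolled the period for 356 days, extending the deadline to 2013-11-19.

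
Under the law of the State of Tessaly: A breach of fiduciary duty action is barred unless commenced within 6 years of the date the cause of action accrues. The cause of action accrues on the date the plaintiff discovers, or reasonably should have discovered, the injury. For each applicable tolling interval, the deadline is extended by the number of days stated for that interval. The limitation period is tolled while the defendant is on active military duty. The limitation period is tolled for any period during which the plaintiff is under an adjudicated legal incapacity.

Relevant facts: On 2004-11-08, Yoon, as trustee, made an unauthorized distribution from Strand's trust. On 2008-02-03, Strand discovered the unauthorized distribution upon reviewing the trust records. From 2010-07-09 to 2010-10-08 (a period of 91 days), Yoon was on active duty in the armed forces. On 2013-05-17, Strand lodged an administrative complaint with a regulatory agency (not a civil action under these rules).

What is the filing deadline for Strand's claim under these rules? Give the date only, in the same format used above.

Under the discovery rule, the claim accrued on 2008-02-03, when Strand discovered the injury — not on the 2004-11-08 date of the underlying act.
6 years from 2008-02-03 is 2014-02-03.
The period was tolled for 91 days by the defendant's active military service (2010-07-09 to 2010-10-08), pushing the deadline to 2014-05-05.
Nothing else in the chronology tolls or restarts the period.

2014-05-05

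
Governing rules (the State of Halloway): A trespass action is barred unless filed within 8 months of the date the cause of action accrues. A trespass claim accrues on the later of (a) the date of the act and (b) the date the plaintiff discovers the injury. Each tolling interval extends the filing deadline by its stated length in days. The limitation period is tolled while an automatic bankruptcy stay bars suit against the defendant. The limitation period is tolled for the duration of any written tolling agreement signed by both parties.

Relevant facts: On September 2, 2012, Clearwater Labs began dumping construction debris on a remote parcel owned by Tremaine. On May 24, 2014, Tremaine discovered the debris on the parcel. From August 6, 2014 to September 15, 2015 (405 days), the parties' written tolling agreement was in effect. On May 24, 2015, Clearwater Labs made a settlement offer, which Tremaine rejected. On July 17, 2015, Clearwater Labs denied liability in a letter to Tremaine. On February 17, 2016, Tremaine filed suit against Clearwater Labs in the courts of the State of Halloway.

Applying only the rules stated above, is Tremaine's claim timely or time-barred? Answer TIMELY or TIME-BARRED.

TIMELY

Because discovery on May 24, 2014 post-dates the September 2, 2012 act, accrual under the later-of rule falls on May 24, 2014.
Adding the 8 months base period to May 24, 2014 gives a deadline of January 24, 2015, before any tolling.
Because the written tolling agreement ran from August 6, 2014 to September 15, 2015, the deadline is extended by 405 days to March 4, 2016.
None of the other events listed affects the running of the period under the stated rules.
The February 17, 2016 filing precedes the March 4, 2016 deadline; the claim is timely.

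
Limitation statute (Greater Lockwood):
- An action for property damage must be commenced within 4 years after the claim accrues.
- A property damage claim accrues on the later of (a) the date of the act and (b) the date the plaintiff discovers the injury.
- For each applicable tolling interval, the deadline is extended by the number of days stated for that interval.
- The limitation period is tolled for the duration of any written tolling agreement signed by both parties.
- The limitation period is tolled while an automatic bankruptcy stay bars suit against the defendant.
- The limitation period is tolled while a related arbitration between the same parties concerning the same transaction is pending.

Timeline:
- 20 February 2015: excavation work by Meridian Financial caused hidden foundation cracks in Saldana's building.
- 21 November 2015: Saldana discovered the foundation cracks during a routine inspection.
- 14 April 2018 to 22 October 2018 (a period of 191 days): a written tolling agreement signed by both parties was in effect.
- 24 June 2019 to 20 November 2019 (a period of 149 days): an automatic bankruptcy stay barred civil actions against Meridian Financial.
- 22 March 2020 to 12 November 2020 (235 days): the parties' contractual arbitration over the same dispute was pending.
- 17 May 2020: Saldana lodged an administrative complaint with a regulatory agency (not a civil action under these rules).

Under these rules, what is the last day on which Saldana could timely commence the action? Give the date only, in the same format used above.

18 June 2021

Taking the later of the act (20 February 2015) and discovery (21 November 2015), the claim accrued on 21 November 2015.
Adding the 4 years base period to 21 November 2015 gives a deadline of 21 November 2019, before any tolling.
The written tolling agreement from 14 April 2018 to 22 October 2018 tolled the period for 191 days, extending the deadline to 30 May 2020.
Because the automatic bankruptcy stay ran from 24 June 2019 to 20 November 2019, the deadline is extended by 149 days to 26 October 2020.
Because the pending related arbitration ran from 22 March 2020 to 12 November 2020, the deadline is extended by 235 days to 18 June 2021.
The other events in the timeline have no effect on the limitation period under the stated rules.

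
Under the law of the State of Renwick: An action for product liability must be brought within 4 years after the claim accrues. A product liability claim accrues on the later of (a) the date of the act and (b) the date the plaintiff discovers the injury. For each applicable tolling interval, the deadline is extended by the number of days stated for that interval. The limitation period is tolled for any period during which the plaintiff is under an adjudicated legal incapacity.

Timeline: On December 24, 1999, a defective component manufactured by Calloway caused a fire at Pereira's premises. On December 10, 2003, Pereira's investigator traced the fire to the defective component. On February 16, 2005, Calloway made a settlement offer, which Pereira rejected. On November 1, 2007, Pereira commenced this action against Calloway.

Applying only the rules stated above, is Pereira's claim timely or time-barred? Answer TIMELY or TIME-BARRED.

TIMELY

Taking the later of the act (December 24, 1999) and discovery (December 10, 2003), the claim accrued on December 10, 2003.
The untolled deadline — 4 years after December 10, 2003 — is December 10, 2007.
The other events in the timeline have no effect on the limitation period under the stated rules.
Filing on November 1, 2007 beat the December 10, 2007 deadline — the action is timely.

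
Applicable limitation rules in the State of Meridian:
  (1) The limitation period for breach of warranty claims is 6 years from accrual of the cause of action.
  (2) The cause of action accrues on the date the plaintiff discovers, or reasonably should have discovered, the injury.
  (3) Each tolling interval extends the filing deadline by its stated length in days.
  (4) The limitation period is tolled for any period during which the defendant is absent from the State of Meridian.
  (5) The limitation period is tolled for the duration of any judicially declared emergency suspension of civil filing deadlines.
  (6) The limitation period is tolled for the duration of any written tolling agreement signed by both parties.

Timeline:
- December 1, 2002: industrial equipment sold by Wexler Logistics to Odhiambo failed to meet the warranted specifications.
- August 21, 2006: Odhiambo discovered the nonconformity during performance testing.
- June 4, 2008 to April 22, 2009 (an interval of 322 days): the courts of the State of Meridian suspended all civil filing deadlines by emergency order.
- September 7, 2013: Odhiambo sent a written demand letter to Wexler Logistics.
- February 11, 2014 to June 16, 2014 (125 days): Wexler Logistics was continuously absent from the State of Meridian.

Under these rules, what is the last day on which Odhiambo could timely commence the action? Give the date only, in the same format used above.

Accrual is tied to discovery, so the period began on August 21, 2006 rather than on December 1, 2002 when the act occurred.
The untolled deadline — 6 years after August 21, 2006 — is August 21, 2012.
The emergency suspension of filing deadlines from June 4, 2008 to April 22, 2009 tolled the period for 322 days, extending the deadline to July 9, 2013.
The defendant's absence from the jurisdiction starting February 11, 2014 came too late — the period had run on July 9, 2013 — and so does not extend the deadline.
The other events in the timeline have no effect on the limitation period under the stated rules.

July 9, 2013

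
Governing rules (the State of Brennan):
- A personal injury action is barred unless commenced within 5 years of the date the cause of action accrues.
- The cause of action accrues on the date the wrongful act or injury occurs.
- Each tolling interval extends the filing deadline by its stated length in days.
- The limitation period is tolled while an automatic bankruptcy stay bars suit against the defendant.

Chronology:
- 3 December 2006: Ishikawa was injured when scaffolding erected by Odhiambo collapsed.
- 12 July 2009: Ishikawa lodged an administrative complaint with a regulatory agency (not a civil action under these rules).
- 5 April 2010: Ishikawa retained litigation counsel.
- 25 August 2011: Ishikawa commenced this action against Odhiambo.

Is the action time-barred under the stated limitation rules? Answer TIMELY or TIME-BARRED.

The limitation period began to run on 3 December 2006.
Adding the 5 years base period to 3 December 2006 gives a deadline of 3 December 2011, before any tolling.
Nothing else in the chronology tolls or restarts the period.
Filing on 25 August 2011 beat the 3 December 2011 deadline — the action is timely.

TIMELY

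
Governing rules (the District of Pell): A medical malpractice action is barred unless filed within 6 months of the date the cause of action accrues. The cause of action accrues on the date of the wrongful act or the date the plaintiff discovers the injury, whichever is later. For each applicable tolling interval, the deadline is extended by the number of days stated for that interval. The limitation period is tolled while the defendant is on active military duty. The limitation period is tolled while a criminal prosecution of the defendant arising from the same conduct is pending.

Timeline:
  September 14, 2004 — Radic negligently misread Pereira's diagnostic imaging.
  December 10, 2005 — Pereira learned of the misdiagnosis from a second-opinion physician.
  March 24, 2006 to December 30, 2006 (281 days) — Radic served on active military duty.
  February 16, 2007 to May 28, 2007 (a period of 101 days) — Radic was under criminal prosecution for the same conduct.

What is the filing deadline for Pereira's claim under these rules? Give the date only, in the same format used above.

June 27, 2007

Taking the later of the act (September 14, 2004) and discovery (December 10, 2005), the claim accrued on December 10, 2005.
Adding the 6 months base period to December 10, 2005 gives a deadline of June 10, 2006, before any tolling.
The period was tolled for 281 days by the defendant's active military service (March 24, 2006 to December 30, 2006), pushing the deadline to March 18, 2007.
Because the pending criminal prosecution ran from February 16, 2007 to May 28, 2007, the deadline is extended by 101 days to June 27, 2007.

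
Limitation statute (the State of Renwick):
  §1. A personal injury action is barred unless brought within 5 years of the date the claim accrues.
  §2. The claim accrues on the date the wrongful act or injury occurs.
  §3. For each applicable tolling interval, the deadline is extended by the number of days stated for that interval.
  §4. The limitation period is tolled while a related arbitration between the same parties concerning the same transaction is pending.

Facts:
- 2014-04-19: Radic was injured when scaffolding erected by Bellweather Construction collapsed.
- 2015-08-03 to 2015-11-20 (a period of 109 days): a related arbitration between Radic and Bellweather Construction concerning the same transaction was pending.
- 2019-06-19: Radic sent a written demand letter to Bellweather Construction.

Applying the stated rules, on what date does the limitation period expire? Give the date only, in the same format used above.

2019-08-06

The limitation period began to run on 2014-04-19.
The untolled deadline — 5 years after 2014-04-19 — is 2019-04-19.
Because the pending related arbitration ran from 2015-08-03 to 2015-11-20, the deadline is extended by 109 days to 2019-08-06.
Nothing else in the chronology tolls or restarts the period.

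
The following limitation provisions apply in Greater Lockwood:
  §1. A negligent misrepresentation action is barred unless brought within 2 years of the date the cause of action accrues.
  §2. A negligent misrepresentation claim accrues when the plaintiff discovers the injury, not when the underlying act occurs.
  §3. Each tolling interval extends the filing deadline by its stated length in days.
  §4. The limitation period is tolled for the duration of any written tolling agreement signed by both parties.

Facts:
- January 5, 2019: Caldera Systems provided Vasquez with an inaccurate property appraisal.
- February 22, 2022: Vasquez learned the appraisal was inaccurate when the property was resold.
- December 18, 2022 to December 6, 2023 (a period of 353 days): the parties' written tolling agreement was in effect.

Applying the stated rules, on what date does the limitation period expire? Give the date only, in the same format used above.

February 9, 2025

The claim did not accrue until Vasquez discovered the injury on February 22, 2022; the January 5, 2019 act date does not start the clock under the stated rule.
2 years from February 22, 2022 is February 22, 2024.
The period was tolled for 353 days by the written tolling agreement (December 18, 2022 to December 6, 2023), pushing the deadline to February 9, 2025.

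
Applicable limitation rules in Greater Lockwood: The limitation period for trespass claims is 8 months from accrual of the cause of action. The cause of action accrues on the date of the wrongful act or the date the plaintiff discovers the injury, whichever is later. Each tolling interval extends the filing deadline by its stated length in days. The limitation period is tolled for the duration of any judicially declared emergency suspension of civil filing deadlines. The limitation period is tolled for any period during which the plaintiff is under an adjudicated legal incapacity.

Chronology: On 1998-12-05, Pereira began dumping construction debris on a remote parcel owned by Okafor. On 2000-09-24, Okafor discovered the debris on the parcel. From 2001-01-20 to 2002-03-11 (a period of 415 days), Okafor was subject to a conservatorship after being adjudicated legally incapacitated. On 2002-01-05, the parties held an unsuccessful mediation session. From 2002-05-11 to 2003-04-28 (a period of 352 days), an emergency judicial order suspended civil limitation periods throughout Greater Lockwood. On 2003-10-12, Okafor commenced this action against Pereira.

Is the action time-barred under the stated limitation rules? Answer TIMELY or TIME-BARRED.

TIME-BARRED

The claim accrued on 2000-09-24 — the later of the 1998-12-05 act and the 2000-09-24 discovery.
8 months from 2000-09-24 is 2001-05-24.
Because the plaintiff's legal incapacity ran from 2001-01-20 to 2002-03-11, the deadline is extended by 415 days to 2002-07-13.
The emergency suspension of filing deadlines from 2002-05-11 to 2003-04-28 tolled the period for 352 days, extending the deadline to 2003-06-30.
Nothing else in the chronology tolls or restarts the period.
Filing on 2003-10-12 missed the 2003-06-30 deadline — the action is time-barred.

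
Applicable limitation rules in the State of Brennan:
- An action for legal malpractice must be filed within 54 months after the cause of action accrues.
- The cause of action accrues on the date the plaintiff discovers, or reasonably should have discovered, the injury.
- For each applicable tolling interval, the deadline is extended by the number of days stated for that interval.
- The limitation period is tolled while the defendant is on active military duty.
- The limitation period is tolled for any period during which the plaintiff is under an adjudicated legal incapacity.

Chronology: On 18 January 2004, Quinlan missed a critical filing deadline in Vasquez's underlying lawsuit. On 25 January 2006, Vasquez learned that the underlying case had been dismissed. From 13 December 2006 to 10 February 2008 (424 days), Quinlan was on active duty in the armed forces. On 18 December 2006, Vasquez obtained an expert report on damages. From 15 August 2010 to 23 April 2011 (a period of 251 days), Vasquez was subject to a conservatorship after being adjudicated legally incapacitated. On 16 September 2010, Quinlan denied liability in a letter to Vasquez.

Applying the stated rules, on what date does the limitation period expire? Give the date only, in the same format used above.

The claim did not accrue until Vasquez discovered the injury on 25 January 2006; the 18 January 2004 act date does not start the clock under the stated rule.
Adding the 54 months base period to 25 January 2006 gives a deadline of 25 July 2010, before any tolling.
Because the defendant's active military service ran from 13 December 2006 to 10 February 2008, the deadline is extended by 424 days to 22 September 2011.
Because the plaintiff's legal incapacity ran from 15 August 2010 to 23 April 2011, the deadline is extended by 251 days to 30 May 2012.
None of the other events listed affects the running of the period under the stated rules.

30 May 2012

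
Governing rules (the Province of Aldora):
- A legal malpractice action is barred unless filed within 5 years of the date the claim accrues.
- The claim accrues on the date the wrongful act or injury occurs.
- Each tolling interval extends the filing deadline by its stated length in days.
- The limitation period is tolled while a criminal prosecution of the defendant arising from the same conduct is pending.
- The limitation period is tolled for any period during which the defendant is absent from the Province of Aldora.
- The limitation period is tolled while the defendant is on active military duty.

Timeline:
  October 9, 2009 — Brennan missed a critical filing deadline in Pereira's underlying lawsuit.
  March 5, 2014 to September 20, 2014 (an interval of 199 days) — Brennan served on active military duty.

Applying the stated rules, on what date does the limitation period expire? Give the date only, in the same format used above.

The claim accrued on October 9, 2009, the date of the act.
Adding the 5 years base period to October 9, 2009 gives a deadline of October 9, 2014, before any tolling.
The period was tolled for 199 days by the defendant's active military service (March 5, 2014 to September 20, 2014), pushing the deadline to April 26, 2015.

April 26, 2015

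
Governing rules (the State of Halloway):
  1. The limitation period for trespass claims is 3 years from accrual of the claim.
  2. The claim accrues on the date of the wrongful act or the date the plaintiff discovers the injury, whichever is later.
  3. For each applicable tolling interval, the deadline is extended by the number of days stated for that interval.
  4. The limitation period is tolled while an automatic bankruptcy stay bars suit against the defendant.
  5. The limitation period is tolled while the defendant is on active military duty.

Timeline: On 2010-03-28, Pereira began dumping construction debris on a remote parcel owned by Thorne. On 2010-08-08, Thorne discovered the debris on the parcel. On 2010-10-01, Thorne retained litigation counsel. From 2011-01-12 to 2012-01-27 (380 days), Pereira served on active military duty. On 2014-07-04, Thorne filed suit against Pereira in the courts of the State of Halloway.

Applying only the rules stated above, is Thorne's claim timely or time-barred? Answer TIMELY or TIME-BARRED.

TIMELY

Taking the later of the act (2010-03-28) and discovery (2010-08-08), the claim accrued on 2010-08-08.
The untolled deadline — 3 years after 2010-08-08 — is 2013-08-08.
The period was tolled for 380 days by the defendant's active military service (2011-01-12 to 2012-01-27), pushing the deadline to 2014-08-23.
Nothing else in the chronology tolls or restarts the period.
Filing on 2014-07-04 beat the 2014-08-23 deadline — the action is timely.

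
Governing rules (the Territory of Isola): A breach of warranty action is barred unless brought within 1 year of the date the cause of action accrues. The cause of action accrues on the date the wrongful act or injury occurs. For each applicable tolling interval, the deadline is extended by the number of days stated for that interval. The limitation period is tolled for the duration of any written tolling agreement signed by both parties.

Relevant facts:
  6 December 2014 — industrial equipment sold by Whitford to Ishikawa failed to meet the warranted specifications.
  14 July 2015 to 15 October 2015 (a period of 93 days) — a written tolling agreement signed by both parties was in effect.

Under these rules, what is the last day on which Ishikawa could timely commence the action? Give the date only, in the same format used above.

The limitation period began to run on 6 December 2014.
Adding the 1 year base period to 6 December 2014 gives a deadline of 6 December 2015, before any tolling.
The written tolling agreement from 14 July 2015 to 15 October 2015 tolled the period for 93 days, extending the deadline to 8 March 2016.

8 March 2016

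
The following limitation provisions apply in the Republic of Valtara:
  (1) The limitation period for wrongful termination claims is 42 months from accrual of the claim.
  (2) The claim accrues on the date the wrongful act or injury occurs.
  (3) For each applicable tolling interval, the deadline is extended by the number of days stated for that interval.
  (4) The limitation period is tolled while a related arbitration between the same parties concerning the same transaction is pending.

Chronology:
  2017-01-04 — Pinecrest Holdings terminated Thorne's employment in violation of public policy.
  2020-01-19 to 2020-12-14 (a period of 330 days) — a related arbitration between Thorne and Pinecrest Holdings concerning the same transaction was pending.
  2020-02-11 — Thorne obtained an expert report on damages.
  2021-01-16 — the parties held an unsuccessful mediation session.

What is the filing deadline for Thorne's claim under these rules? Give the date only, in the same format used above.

2021-05-30

The claim accrued on 2017-01-04, the date of the act.
The untolled deadline — 42 months after 2017-01-04 — is 2020-07-04.
The period was tolled for 330 days by the pending related arbitration (2020-01-19 to 2020-12-14), pushing the deadline to 2021-05-30.
The other events in the timeline have no effect on the limitation period under the stated rules.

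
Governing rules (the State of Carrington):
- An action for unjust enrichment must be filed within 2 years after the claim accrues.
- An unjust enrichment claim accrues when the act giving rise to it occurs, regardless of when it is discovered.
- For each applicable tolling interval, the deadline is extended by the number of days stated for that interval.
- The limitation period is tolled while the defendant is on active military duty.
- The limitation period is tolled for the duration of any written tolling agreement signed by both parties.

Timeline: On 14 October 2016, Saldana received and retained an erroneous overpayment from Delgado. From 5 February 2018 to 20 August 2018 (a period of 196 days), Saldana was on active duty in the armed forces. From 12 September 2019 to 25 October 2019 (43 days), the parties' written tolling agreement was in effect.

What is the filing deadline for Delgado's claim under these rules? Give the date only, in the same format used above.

The limitation period began to run on 14 October 2016.
Adding the 2 years base period to 14 October 2016 gives a deadline of 14 October 2018, before any tolling.
The period was tolled for 196 days by the defendant's active military service (5 February 2018 to 20 August 2018), pushing the deadline to 28 April 2019.
The written tolling agreement from 12 September 2019 to 25 October 2019 began after the period had already run on 28 April 2019, so it has no tolling effect.

28 April 2019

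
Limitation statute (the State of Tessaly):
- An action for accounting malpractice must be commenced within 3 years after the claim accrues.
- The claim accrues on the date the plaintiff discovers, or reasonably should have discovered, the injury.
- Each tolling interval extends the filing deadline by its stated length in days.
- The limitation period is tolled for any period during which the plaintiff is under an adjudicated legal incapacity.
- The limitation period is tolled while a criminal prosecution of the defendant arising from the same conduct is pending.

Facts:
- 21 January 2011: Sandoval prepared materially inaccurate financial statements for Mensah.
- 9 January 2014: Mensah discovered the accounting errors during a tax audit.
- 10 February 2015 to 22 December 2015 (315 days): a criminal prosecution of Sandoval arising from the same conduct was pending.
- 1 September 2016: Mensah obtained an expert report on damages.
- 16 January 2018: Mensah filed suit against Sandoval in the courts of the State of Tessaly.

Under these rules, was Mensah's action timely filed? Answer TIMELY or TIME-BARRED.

The claim did not accrue until Mensah discovered the injury on 9 January 2014; the 21 January 2011 act date does not start the clock under the stated rule.
3 years from 9 January 2014 is 9 January 2017.
The period was tolled for 315 days by the pending criminal prosecution (10 February 2015 to 22 December 2015), pushing the deadline to 20 November 2017.
The other events in the timeline have no effect on the limitation period under the stated rules.
The 16 January 2018 filing falls after the 20 November 2017 deadline; the claim is time-barred.

TIME-BARRED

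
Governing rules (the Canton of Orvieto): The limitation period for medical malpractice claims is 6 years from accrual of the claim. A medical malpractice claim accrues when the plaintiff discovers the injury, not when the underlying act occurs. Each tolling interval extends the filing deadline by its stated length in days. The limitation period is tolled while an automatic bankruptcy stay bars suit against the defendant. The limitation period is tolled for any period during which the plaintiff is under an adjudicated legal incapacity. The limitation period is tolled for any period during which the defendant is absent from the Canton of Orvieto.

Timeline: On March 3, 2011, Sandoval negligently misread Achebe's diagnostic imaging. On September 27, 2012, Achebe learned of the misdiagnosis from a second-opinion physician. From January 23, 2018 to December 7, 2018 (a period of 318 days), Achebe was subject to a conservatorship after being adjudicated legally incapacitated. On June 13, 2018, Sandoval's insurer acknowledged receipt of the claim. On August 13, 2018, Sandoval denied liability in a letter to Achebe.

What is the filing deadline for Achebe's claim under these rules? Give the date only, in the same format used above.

The claim did not accrue until Achebe discovered the injury on September 27, 2012; the March 3, 2011 act date does not start the clock under the stated rule.
Adding the 6 years base period to September 27, 2012 gives a deadline of September 27, 2018, before any tolling.
Because the plaintiff's legal incapacity ran from January 23, 2018 to December 7, 2018, the deadline is extended by 318 days to August 11, 2019.
The other events in the timeline have no effect on the limitation period under the stated rules.

August 11, 2019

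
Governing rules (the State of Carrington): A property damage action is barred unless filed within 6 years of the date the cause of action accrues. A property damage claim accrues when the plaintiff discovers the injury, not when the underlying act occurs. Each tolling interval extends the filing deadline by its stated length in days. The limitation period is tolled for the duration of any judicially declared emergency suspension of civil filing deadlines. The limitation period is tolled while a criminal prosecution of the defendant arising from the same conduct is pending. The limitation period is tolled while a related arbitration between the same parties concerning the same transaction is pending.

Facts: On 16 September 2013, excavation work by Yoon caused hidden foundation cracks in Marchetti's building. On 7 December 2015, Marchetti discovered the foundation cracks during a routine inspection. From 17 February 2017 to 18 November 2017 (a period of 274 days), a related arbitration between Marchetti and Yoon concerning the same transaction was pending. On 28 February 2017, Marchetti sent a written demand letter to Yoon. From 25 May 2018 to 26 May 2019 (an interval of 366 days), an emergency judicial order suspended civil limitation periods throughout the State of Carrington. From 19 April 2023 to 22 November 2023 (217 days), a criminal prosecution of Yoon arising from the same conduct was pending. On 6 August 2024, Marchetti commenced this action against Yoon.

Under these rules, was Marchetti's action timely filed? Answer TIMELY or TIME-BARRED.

TIME-BARRED

Accrual is tied to discovery, so the period began on 7 December 2015 rather than on 16 September 2013 when the act occurred.
Adding the 6 years base period to 7 December 2015 gives a deadline of 7 December 2021, before any tolling.
Because the pending related arbitration ran from 17 February 2017 to 18 November 2017, the deadline is extended by 274 days to 7 September 2022.
Because the emergency suspension of filing deadlines ran from 25 May 2018 to 26 May 2019, the deadline is extended by 366 days to 8 September 2023.
The period was tolled for 217 days by the pending criminal prosecution (19 April 2023 to 22 November 2023), pushing the deadline to 12 April 2024.
Nothing else in the chronology tolls or restarts the period.
The 6 August 2024 filing falls after the 12 April 2024 deadline; the claim is time-barred.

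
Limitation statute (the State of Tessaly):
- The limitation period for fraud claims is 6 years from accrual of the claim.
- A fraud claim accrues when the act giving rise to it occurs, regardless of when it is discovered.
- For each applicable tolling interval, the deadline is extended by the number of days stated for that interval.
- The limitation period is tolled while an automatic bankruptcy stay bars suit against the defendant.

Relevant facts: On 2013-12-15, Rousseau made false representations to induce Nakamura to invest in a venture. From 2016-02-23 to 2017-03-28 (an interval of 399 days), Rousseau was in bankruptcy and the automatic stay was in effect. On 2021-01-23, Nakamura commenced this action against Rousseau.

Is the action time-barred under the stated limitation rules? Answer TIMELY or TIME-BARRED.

TIME-BARRED

The limitation period began to run on 2013-12-15.
Adding the 6 years base period to 2013-12-15 gives a deadline of 2019-12-15, before any tolling.
The period was tolled for 399 days by the automatic bankruptcy stay (2016-02-23 to 2017-03-28), pushing the deadline to 2021-01-17.
Nakamura filed on 2021-01-23, after the 2021-01-17 deadline, so the action is time-barred.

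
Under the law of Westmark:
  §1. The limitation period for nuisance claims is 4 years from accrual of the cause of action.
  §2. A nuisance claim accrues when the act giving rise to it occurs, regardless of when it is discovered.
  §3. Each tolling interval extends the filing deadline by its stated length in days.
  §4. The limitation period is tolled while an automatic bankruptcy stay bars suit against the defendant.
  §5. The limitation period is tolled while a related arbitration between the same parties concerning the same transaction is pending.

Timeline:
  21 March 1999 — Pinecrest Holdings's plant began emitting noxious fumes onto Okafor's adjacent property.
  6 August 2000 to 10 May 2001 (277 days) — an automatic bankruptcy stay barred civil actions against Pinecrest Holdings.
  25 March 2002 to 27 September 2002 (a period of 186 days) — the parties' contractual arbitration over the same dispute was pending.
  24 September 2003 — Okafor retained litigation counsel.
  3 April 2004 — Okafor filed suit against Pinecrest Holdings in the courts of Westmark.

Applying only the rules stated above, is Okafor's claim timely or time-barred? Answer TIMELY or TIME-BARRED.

TIMELY

The cause of action accrued on 21 March 1999, the date of the act.
The untolled deadline — 4 years after 21 March 1999 — is 21 March 2003.
The period was tolled for 277 days by the automatic bankruptcy stay (6 August 2000 to 10 May 2001), pushing the deadline to 23 December 2003.
The pending related arbitration from 25 March 2002 to 27 September 2002 tolled the period for 186 days, extending the deadline to 26 June 2004.
Nothing else in the chronology tolls or restarts the period.
Filing on 3 April 2004 beat the 26 June 2004 deadline — the action is timely.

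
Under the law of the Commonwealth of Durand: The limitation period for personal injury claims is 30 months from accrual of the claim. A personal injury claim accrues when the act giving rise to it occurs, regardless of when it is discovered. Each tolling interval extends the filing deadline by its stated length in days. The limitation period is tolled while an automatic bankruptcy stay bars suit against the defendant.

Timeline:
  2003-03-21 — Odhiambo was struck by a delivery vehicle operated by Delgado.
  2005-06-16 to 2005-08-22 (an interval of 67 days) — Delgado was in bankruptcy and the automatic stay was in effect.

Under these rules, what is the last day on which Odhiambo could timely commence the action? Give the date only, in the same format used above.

2005-11-27

The claim accrued on 2003-03-21, when the wrongful act occurred.
Adding the 30 months base period to 2003-03-21 gives a deadline of 2005-09-21, before any tolling.
The automatic bankruptcy stay from 2005-06-16 to 2005-08-22 tolled the period for 67 days, extending the deadline to 2005-11-27.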